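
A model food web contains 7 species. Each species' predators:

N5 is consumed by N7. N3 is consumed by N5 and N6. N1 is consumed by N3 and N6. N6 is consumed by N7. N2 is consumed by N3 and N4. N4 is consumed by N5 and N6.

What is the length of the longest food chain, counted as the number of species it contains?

4 species

One longest chain: N2 → N4 → N5 → N7.
It has 4 species and 3 links.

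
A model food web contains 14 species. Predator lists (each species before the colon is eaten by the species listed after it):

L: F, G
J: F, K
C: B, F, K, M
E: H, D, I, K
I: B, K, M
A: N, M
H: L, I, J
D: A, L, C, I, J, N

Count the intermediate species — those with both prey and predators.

7

Intermediate species (has both prey and predators): H, D, A, L, C, I, J.
Count: 7.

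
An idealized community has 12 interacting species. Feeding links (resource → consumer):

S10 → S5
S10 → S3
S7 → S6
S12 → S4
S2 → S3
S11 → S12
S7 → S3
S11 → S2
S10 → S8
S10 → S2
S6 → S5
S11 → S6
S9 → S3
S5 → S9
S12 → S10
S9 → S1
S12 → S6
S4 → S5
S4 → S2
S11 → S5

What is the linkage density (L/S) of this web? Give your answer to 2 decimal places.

L/S = 1.67

There are L = 20 links among S = 12 species.
L/S = 20/12 = 1.6667 ≈ 1.67.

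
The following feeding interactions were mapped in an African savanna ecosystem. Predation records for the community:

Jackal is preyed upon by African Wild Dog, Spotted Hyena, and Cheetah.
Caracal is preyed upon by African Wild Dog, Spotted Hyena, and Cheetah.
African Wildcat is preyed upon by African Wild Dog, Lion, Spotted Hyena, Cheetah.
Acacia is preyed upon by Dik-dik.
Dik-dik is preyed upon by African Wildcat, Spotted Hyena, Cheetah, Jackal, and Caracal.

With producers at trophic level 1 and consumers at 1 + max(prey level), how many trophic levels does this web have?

Producers (level 1): Acacia.
Acacia → Dik-dik → African Wildcat → Spotted Hyena gives Spotted Hyena level 4.
No species has a prey at level 4, so no species reaches level 5.

4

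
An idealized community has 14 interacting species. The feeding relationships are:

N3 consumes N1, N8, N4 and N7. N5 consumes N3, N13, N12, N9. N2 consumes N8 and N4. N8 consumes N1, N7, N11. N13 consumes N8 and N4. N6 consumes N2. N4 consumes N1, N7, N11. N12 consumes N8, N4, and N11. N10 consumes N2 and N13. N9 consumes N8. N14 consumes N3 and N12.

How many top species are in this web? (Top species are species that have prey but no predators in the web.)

Top species (has prey, but nothing eats it): N14, N6, N5, N10.
Count: 4.

4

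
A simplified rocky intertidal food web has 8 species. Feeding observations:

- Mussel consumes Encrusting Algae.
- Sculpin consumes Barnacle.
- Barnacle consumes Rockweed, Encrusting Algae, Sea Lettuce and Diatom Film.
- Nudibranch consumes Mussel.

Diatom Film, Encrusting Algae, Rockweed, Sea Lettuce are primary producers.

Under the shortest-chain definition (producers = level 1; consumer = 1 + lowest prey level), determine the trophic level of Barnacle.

Diatom Film is a producer → level 1.
Barnacle eats Diatom Film → level 2.

Trophic level 2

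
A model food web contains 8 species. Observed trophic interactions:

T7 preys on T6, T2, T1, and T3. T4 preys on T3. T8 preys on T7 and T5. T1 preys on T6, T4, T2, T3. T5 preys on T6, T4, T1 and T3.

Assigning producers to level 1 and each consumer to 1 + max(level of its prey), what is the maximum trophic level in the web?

5

Producers (level 1): T3, T6, T2.
T3 → T4 → T1 → T5 → T8 gives T8 level 5.
No species has a prey at level 5, so no species reaches level 6.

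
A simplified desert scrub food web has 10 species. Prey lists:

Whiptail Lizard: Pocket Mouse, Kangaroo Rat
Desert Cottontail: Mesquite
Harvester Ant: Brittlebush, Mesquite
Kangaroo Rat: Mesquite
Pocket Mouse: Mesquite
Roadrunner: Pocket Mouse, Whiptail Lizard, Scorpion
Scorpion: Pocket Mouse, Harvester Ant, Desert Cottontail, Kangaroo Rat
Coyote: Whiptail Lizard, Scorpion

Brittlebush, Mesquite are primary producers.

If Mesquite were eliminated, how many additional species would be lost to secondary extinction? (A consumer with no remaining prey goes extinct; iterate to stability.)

4

Remove Mesquite.
Round 1: Pocket Mouse (all prey gone), Desert Cottontail (all prey gone), Kangaroo Rat (all prey gone) → extinct.
Round 2: Whiptail Lizard (all prey gone) → extinct.
No further losses. Total secondary extinctions: 4.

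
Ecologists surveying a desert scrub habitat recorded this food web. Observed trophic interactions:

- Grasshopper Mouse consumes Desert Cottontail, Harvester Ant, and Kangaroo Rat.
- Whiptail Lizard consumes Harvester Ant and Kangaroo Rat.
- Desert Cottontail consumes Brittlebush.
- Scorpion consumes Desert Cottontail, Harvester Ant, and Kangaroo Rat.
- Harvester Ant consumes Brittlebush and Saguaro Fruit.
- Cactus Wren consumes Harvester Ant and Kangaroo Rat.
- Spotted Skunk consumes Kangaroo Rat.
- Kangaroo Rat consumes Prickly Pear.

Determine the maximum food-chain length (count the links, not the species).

One longest chain: Saguaro Fruit → Harvester Ant → Scorpion.
It has 3 species and 2 links.

2 links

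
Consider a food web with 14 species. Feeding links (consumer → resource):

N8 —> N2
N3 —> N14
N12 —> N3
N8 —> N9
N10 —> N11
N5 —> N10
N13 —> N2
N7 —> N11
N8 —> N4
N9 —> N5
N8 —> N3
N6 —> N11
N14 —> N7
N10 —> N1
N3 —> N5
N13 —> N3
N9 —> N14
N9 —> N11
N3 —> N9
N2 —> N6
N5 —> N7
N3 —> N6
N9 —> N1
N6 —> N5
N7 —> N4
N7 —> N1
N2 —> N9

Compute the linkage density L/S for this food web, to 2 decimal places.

L/S = 1.93

There are L = 27 links among S = 14 species.
L/S = 27/14 = 1.9286 ≈ 1.93.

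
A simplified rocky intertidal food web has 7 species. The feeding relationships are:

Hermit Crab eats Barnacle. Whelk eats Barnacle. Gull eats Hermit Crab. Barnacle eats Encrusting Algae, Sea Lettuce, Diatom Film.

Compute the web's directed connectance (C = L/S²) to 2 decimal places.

The web has S = 7 species and L = 6 feeding links.
C = L / S² = 6 / 49 = 0.1224 ≈ 0.12.

C = 0.12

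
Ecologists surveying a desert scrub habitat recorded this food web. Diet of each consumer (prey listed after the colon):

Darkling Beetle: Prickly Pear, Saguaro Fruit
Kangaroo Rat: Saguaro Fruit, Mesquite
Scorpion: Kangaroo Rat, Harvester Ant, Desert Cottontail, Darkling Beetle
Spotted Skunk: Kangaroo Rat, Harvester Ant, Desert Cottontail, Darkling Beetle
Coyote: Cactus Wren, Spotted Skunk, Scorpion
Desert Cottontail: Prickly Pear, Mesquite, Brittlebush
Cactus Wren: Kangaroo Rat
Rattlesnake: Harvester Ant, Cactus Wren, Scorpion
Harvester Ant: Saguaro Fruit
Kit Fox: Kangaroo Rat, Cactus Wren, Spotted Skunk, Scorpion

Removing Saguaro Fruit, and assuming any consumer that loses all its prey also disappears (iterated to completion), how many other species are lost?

1

Remove Saguaro Fruit.
Round 1: Harvester Ant (all prey gone) → extinct.
No further losses. Total secondary extinctions: 1.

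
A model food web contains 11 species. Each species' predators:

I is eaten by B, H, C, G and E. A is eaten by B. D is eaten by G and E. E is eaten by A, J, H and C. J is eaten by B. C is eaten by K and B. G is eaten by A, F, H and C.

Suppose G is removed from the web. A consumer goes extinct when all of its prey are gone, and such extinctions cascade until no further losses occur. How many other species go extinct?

Remove G.
Round 1: F (all prey gone) → extinct.
No further losses. Total secondary extinctions: 1.

1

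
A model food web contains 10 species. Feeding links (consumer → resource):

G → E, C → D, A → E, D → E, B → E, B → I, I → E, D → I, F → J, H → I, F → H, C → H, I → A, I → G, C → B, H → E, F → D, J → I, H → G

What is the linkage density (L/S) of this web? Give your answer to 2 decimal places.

L/S = 1.90

There are L = 19 links among S = 10 species.
L/S = 19/10 = 1.9000 ≈ 1.90.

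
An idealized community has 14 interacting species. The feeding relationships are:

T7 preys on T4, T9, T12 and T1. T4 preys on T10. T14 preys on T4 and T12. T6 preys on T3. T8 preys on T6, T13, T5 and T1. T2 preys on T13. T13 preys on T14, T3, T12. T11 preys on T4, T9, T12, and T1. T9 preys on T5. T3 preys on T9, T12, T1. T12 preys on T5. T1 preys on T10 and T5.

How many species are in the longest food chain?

5 species

One longest chain: T10 → T1 → T3 → T13 → T2.
It has 5 species and 4 links.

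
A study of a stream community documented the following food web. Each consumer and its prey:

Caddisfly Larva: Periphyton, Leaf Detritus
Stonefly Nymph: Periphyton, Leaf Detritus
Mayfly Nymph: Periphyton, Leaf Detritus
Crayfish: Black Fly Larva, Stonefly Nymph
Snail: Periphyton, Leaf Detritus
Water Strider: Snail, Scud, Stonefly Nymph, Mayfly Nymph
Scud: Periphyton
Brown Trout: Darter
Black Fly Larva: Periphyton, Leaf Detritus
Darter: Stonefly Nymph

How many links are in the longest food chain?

One longest chain: Periphyton → Stonefly Nymph → Darter → Brown Trout.
It has 4 species and 3 links.

3 links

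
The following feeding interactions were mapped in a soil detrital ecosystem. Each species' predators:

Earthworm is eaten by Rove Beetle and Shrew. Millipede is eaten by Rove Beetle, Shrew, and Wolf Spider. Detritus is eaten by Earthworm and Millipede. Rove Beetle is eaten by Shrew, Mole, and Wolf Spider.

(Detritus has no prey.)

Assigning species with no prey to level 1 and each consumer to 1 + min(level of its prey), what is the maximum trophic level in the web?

Basal resources (level 1): Detritus.
Following each consumer down to its lowest-level prey: Detritus → Millipede → Rove Beetle → Mole (levels 1 through 4).
All prey of Mole (Rove Beetle 3) are at level 3 or above, so Mole is at level 1 + 3 = 4.
Every consumer has at least one prey at level 3 or below, so none exceeds level 4.

4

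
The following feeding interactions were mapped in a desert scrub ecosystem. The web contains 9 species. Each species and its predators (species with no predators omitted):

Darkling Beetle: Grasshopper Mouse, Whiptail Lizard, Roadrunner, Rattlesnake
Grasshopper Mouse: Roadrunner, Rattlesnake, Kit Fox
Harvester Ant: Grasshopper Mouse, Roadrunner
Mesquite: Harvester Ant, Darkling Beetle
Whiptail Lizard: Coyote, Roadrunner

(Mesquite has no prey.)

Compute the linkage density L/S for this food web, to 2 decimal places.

L/S = 1.44

There are L = 13 links among S = 9 species.
L/S = 13/9 = 1.4444 ≈ 1.44.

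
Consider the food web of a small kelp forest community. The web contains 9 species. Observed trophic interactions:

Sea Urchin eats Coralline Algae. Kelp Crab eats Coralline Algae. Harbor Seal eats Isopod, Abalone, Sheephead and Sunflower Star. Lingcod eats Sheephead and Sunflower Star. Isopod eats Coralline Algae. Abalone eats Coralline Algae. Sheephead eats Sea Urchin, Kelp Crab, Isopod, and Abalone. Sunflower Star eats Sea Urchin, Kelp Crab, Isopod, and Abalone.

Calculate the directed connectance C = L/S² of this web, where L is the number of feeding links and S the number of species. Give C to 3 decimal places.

C = 0.222

The web has S = 9 species and L = 18 feeding links.
C = L / S² = 18 / 81 = 0.2222 ≈ 0.222.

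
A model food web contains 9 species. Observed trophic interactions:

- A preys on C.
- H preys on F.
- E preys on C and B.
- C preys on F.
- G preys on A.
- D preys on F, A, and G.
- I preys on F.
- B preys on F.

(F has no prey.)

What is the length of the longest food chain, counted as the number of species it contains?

One longest chain: F → C → A → G → D.
It has 5 species and 4 links.

5 species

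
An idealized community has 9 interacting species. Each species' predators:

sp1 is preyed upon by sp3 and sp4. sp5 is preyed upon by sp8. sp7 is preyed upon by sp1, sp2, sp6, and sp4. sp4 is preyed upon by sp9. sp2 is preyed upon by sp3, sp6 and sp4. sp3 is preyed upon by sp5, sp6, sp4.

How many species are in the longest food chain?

5 species

One longest chain: sp7 → sp1 → sp3 → sp4 → sp9.
It has 5 species and 4 links.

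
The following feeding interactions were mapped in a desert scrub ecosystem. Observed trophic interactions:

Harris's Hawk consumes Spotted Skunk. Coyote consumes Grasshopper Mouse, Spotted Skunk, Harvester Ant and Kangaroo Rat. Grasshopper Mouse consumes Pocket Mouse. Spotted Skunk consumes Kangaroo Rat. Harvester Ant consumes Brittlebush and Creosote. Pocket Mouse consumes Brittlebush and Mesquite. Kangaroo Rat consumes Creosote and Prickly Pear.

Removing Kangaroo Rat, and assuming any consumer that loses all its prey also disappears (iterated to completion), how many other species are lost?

2

Remove Kangaroo Rat.
Round 1: Spotted Skunk (all prey gone) → extinct.
Round 2: Harris's Hawk (all prey gone) → extinct.
No further losses. Total secondary extinctions: 2.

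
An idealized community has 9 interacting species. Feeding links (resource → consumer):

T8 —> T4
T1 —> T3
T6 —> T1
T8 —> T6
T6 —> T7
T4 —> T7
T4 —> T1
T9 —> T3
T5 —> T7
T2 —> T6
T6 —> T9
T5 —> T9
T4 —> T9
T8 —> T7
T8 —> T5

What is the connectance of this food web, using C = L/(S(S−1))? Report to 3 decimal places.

C = 0.208

The web has S = 9 species and L = 15 feeding links.
C = L / (S(S−1)) = 15 / 72 = 0.2083 ≈ 0.208.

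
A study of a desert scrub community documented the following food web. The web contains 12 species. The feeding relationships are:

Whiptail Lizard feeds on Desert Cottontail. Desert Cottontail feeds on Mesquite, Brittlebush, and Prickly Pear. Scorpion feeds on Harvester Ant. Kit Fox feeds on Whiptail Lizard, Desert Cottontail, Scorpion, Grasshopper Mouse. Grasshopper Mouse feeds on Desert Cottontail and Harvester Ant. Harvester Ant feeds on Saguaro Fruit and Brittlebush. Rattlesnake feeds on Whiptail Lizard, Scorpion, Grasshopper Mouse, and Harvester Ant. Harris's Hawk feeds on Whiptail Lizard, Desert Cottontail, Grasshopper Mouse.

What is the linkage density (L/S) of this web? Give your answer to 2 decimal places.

L/S = 1.67

There are L = 20 links among S = 12 species.
L/S = 20/12 = 1.6667 ≈ 1.67.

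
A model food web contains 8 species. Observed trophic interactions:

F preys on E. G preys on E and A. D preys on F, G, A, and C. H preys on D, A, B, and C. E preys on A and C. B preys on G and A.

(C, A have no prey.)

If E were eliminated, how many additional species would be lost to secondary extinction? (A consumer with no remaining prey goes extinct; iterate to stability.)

Remove E.
Round 1: F (all prey gone) → extinct.
No further losses. Total secondary extinctions: 1.

1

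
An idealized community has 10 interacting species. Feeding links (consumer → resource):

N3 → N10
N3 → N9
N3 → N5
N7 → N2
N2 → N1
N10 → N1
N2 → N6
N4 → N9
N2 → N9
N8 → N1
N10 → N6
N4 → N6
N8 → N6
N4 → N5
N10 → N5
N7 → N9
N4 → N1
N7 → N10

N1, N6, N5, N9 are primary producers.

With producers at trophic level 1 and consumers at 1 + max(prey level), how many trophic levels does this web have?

Producers (level 1): N1, N6, N5, N9.
N1 → N10 → N3 gives N3 level 3.
No species has a prey at level 3, so no species reaches level 4.

3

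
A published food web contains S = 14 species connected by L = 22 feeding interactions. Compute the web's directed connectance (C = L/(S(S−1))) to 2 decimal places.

C = 0.12

The web has S = 14 species and L = 22 feeding links.
C = L / (S(S−1)) = 22 / 182 = 0.1209 ≈ 0.12.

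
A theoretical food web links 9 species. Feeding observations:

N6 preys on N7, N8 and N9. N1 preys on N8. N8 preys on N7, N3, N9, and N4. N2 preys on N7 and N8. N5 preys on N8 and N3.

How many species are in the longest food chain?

One longest chain: N7 → N8 → N1.
It has 3 species and 2 links.

3 species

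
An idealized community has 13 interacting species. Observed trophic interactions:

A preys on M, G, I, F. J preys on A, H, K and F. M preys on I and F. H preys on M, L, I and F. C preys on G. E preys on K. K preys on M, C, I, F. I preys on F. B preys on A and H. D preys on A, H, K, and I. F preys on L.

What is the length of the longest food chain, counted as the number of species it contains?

6 species

One longest chain: L → F → I → M → A → D.
It has 6 species and 5 links.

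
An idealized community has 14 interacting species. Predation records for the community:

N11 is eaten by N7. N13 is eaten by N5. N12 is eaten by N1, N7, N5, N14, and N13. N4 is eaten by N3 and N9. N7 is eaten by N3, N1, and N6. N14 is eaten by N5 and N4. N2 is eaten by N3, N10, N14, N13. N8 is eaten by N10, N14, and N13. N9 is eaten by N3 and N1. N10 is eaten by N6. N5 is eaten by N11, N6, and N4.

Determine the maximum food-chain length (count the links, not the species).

One longest chain: N12 → N13 → N5 → N11 → N7 → N1.
It has 6 species and 5 links.

5 links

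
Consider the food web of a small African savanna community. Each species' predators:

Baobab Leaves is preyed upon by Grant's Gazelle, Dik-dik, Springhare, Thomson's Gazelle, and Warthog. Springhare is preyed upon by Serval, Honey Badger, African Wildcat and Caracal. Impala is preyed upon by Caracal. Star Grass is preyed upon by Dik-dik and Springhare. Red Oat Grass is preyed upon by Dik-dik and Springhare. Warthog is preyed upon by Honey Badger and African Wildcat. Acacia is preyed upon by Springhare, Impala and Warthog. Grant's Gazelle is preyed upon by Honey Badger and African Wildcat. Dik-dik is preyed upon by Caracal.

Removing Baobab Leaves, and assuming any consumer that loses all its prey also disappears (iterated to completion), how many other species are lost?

2

Remove Baobab Leaves.
Round 1: Thomson's Gazelle (all prey gone), Grant's Gazelle (all prey gone) → extinct.
No further losses. Total secondary extinctions: 2.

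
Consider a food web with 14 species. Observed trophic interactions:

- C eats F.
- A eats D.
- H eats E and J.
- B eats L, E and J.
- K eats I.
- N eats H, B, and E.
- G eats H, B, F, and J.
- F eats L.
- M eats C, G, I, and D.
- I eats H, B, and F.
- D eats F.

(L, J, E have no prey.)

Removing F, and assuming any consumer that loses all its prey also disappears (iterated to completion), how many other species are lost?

3

Remove F.
Round 1: C (all prey gone), D (all prey gone) → extinct.
Round 2: A (all prey gone) → extinct.
No further losses. Total secondary extinctions: 3.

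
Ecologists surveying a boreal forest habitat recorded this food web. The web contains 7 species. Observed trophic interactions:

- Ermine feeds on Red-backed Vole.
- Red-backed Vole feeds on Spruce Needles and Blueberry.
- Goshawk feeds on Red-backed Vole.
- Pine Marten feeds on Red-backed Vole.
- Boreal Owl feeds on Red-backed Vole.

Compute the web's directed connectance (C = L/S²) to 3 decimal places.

The web has S = 7 species and L = 6 feeding links.
C = L / S² = 6 / 49 = 0.1224 ≈ 0.122.

C = 0.122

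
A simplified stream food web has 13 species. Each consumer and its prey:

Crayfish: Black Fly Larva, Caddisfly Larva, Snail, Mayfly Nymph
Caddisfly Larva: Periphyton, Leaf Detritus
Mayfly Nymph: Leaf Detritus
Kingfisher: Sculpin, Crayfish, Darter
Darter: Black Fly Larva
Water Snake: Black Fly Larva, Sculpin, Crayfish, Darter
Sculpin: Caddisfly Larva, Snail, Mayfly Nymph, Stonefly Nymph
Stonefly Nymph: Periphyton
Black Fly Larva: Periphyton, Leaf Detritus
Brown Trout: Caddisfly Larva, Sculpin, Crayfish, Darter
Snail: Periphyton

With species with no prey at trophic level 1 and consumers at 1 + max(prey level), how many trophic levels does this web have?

4

Basal resources (level 1): Periphyton, Leaf Detritus.
Periphyton → Black Fly Larva → Crayfish → Water Snake gives Water Snake level 4.
No species has a prey at level 4, so no species reaches level 5.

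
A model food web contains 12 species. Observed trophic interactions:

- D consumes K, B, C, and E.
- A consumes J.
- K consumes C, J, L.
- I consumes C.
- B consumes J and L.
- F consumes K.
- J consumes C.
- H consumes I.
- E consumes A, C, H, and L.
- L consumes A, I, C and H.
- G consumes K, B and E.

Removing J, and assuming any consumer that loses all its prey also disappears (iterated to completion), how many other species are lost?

Remove J.
Round 1: A (all prey gone) → extinct.
No further losses. Total secondary extinctions: 1.

1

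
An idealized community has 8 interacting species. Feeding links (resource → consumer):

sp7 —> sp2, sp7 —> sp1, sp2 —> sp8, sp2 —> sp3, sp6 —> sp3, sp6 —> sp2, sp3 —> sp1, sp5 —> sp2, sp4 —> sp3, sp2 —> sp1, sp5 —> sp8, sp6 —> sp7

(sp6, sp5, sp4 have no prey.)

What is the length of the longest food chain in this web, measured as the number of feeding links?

One longest chain: sp6 → sp7 → sp2 → sp3 → sp1.
It has 5 species and 4 links.

4 links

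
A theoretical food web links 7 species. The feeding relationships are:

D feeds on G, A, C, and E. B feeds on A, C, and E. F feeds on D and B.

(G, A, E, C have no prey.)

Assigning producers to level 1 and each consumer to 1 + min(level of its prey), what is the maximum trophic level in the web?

Producers (level 1): G, A, E, C.
Following each consumer down to its lowest-level prey: G → D → F (levels 1 through 3).
All prey of F (D 2, B 2) are at level 2 or above, so F is at level 1 + 2 = 3.
Every consumer has at least one prey at level 2 or below, so none exceeds level 3.

3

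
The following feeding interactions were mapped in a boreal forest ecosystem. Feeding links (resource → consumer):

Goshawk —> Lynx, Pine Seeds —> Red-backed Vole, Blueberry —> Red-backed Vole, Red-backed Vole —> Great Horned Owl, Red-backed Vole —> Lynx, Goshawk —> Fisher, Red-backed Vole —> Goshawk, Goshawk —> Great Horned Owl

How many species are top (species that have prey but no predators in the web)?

3

Top species (has prey, but nothing eats it): Great Horned Owl, Lynx, Fisher.
Count: 3.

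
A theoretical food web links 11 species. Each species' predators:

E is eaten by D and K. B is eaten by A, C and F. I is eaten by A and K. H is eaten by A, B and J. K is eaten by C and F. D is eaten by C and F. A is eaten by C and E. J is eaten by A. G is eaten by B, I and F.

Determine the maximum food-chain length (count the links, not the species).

5 links

One longest chain: H → J → A → E → D → F.
It has 6 species and 5 links.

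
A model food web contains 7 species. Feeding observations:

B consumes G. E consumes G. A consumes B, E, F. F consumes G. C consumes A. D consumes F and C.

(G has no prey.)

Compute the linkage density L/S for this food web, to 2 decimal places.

L/S = 1.29

There are L = 9 links among S = 7 species.
L/S = 9/7 = 1.2857 ≈ 1.29.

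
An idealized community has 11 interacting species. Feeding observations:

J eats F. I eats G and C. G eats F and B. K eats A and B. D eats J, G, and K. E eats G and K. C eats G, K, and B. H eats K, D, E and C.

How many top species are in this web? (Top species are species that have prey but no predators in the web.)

2

Top species (has prey, but nothing eats it): I, H.
Count: 2.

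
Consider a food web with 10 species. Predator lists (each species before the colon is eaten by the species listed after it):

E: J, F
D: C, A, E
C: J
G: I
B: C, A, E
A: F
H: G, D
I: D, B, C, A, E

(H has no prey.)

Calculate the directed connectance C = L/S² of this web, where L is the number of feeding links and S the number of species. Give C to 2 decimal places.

The web has S = 10 species and L = 18 feeding links.
C = L / S² = 18 / 100 = 0.1800 ≈ 0.18.

C = 0.18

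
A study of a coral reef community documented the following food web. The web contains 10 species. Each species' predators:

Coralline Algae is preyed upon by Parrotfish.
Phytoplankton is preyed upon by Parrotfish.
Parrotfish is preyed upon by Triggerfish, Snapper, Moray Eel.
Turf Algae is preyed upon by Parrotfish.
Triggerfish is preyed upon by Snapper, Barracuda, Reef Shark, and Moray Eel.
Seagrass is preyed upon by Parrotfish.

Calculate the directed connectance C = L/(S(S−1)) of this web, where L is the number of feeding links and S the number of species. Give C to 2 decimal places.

C = 0.12

The web has S = 10 species and L = 11 feeding links.
C = L / (S(S−1)) = 11 / 90 = 0.1222 ≈ 0.12.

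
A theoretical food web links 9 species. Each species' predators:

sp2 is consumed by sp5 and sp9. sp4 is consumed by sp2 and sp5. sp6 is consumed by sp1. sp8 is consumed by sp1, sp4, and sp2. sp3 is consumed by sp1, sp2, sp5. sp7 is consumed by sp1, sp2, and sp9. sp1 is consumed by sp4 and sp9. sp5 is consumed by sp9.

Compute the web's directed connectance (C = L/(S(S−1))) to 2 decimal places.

The web has S = 9 species and L = 17 feeding links.
C = L / (S(S−1)) = 17 / 72 = 0.2361 ≈ 0.24.

C = 0.24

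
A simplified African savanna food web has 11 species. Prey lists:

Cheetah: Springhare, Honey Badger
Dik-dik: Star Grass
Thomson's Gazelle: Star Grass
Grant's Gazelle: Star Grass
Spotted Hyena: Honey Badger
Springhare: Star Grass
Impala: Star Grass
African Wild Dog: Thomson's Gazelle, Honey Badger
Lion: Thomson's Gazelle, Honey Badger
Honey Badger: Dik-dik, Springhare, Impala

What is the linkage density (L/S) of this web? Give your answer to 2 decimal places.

There are L = 15 links among S = 11 species.
L/S = 15/11 = 1.3636 ≈ 1.36.

L/S = 1.36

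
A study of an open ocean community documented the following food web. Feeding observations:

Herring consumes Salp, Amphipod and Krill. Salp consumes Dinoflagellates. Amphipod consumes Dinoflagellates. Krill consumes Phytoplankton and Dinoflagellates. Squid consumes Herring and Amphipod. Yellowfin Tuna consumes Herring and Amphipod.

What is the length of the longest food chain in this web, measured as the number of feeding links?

3 links

One longest chain: Dinoflagellates → Krill → Herring → Squid.
It has 4 species and 3 links.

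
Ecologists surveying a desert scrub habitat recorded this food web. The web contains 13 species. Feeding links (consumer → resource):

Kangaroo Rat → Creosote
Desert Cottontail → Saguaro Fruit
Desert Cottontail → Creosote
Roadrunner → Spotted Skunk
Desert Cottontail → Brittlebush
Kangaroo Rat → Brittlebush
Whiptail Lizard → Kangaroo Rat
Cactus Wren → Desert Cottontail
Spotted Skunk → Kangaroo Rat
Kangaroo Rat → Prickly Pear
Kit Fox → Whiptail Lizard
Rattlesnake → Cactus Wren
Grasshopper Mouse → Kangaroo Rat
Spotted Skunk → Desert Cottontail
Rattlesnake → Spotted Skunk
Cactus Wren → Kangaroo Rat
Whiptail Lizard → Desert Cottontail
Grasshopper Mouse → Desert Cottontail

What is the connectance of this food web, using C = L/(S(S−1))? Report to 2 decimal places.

The web has S = 13 species and L = 18 feeding links.
C = L / (S(S−1)) = 18 / 156 = 0.1154 ≈ 0.12.

C = 0.12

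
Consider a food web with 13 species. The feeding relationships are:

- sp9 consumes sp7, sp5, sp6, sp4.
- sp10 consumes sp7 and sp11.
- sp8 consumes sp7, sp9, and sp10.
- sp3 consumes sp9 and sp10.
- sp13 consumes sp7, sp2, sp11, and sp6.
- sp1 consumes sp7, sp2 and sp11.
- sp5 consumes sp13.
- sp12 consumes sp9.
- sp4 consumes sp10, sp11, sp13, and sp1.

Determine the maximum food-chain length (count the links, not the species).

4 links

One longest chain: sp6 → sp13 → sp5 → sp9 → sp3.
It has 5 species and 4 links.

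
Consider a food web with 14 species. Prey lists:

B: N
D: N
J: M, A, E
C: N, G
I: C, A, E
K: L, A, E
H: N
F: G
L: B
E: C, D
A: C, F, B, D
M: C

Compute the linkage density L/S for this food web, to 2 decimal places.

L/S = 1.64

There are L = 23 links among S = 14 species.
L/S = 23/14 = 1.6429 ≈ 1.64.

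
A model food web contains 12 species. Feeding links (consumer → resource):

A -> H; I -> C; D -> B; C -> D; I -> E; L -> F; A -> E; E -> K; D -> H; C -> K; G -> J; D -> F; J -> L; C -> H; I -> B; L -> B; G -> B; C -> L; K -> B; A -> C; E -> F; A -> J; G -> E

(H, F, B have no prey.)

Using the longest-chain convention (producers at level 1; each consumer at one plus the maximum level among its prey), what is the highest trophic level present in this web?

4

Producers (level 1): H, F, B.
F → L → J → G gives G level 4.
No species has a prey at level 4, so no species reaches level 5.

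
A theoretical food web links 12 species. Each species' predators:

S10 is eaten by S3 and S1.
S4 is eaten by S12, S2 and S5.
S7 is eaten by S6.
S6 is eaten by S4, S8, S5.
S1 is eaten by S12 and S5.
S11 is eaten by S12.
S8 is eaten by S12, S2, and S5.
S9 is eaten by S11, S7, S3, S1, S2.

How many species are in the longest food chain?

5 species

One longest chain: S9 → S7 → S6 → S4 → S12.
It has 5 species and 4 links.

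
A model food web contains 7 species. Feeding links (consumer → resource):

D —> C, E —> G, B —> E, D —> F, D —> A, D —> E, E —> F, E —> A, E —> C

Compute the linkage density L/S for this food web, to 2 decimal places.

L/S = 1.29

There are L = 9 links among S = 7 species.
L/S = 9/7 = 1.2857 ≈ 1.29.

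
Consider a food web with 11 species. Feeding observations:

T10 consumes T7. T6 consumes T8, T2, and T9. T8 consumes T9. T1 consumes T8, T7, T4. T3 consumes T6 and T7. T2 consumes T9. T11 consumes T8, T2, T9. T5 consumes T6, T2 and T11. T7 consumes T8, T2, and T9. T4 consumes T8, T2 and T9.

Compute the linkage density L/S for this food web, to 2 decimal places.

There are L = 23 links among S = 11 species.
L/S = 23/11 = 2.0909 ≈ 2.09.

L/S = 2.09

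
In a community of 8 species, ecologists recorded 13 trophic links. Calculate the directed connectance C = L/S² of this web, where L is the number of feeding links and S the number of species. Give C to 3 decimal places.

C = 0.203

The web has S = 8 species and L = 13 feeding links.
C = L / S² = 13 / 64 = 0.2031 ≈ 0.203.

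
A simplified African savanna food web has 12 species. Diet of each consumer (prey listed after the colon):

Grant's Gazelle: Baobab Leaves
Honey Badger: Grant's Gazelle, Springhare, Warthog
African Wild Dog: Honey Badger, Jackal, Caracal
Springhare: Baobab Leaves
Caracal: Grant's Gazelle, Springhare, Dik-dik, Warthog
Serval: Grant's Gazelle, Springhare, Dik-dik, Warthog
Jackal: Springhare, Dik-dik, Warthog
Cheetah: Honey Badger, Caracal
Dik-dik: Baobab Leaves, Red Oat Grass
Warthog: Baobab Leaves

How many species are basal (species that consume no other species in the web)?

Basal species (no prey listed): Baobab Leaves, Red Oat Grass.
Count: 2.

2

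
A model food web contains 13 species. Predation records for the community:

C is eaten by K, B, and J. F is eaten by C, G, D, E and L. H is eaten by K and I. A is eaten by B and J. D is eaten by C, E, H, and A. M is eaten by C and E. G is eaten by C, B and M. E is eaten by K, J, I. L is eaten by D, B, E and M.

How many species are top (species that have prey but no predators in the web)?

Top species (has prey, but nothing eats it): I, K, B, J.
Count: 4.

4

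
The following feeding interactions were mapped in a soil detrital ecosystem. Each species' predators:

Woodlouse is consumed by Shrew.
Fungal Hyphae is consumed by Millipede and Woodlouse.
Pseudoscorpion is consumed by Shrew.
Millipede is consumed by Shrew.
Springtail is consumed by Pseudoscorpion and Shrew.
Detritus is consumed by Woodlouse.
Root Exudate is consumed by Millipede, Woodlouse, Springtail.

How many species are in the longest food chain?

4 species

One longest chain: Root Exudate → Springtail → Pseudoscorpion → Shrew.
It has 4 species and 3 links.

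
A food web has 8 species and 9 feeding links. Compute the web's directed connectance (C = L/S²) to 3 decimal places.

C = 0.141

The web has S = 8 species and L = 9 feeding links.
C = L / S² = 9 / 64 = 0.1406 ≈ 0.141.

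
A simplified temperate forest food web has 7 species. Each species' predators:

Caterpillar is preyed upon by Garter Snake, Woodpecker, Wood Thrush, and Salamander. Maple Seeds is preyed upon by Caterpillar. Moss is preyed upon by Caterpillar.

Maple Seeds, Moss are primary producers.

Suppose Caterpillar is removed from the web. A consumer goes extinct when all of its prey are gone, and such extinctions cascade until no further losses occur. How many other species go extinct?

Remove Caterpillar.
Round 1: Woodpecker (all prey gone), Garter Snake (all prey gone), Wood Thrush (all prey gone), Salamander (all prey gone) → extinct.
No further losses. Total secondary extinctions: 4.

4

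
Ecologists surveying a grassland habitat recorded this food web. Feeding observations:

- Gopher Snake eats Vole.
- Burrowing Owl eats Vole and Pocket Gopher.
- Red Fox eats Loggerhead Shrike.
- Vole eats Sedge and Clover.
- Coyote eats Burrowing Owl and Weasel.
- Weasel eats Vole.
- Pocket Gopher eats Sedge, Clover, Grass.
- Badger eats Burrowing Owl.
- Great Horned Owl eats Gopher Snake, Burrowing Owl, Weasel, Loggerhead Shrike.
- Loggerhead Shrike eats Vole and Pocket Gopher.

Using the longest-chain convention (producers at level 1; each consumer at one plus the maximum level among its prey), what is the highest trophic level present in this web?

4

Producers (level 1): Clover, Grass, Sedge.
Clover → Vole → Loggerhead Shrike → Great Horned Owl gives Great Horned Owl level 4.
No species has a prey at level 4, so no species reaches level 5.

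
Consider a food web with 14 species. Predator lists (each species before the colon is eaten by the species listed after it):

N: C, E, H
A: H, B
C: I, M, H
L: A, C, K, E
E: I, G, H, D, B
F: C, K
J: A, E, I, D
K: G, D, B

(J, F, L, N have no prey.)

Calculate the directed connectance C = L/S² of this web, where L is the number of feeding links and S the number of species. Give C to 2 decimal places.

C = 0.13

The web has S = 14 species and L = 26 feeding links.
C = L / S² = 26 / 196 = 0.1327 ≈ 0.13.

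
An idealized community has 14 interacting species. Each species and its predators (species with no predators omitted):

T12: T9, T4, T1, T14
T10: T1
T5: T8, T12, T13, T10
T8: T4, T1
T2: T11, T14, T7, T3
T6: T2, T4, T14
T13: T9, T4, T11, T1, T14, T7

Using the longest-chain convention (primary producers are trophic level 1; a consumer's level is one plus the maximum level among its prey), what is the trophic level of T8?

Trophic level 2

T5 is a producer → level 1.
T8 eats T5 → level 2.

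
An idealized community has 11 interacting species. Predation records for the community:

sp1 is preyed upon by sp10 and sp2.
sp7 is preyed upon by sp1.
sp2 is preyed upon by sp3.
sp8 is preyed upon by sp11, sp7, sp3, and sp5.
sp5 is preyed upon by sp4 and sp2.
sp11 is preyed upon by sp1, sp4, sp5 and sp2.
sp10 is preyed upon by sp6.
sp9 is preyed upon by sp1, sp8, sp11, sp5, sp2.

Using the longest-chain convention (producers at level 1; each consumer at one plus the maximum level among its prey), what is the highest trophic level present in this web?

6

Producers (level 1): sp9.
sp9 → sp8 → sp11 → sp5 → sp2 → sp3 gives sp3 level 6.
No species has a prey at level 6, so no species reaches level 7.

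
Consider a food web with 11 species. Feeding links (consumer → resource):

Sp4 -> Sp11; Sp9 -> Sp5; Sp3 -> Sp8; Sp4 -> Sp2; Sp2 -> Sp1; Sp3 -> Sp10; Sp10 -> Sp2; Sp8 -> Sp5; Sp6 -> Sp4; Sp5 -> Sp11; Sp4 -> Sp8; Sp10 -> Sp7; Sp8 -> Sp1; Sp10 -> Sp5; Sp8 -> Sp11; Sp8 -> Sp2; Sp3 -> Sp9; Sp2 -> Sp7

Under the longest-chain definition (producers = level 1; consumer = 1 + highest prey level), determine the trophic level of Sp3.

Trophic level 4

Sp11 is a producer → level 1.
Sp5 eats Sp11 → level 2.
Sp9 eats Sp5 → level 3.
Sp3 eats Sp9 (level 3); other prey at levels: Sp10 3, Sp8 3 → level 4.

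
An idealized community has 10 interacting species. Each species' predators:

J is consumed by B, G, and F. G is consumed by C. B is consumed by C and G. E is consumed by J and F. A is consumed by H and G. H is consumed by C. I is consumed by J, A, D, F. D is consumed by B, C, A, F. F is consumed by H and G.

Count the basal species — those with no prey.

2

Basal species (no prey listed): I, E.
Count: 2.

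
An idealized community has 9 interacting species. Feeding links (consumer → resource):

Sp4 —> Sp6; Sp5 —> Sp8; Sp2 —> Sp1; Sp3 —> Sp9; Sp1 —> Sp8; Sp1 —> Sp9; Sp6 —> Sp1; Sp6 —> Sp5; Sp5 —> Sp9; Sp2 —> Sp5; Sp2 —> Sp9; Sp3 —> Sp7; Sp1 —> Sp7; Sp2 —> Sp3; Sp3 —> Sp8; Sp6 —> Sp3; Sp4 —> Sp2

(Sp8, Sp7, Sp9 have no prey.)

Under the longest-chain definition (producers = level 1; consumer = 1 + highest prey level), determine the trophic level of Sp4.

Sp8 is a producer → level 1.
Sp3 eats Sp8 (level 1); other prey at levels: Sp7 1, Sp9 1 → level 2.
Sp6 eats Sp3 (level 2); other prey at levels: Sp5 2, Sp1 2 → level 3.
Sp4 eats Sp6 (level 3); other prey at levels: Sp2 3 → level 4.

Trophic level 4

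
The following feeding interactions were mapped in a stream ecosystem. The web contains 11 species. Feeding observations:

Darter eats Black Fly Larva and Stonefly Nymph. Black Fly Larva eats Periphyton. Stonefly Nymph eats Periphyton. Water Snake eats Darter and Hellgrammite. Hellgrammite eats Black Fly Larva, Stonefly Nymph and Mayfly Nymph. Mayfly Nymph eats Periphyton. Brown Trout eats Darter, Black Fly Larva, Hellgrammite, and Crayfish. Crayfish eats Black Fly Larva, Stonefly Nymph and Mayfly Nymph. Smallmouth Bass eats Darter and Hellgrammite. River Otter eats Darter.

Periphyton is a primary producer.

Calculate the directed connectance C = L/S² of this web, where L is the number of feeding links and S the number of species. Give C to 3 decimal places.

The web has S = 11 species and L = 20 feeding links.
C = L / S² = 20 / 121 = 0.1653 ≈ 0.165.

C = 0.165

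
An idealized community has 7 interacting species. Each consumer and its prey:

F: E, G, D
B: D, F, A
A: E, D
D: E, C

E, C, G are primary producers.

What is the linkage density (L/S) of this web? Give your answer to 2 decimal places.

L/S = 1.43

There are L = 10 links among S = 7 species.
L/S = 10/7 = 1.4286 ≈ 1.43.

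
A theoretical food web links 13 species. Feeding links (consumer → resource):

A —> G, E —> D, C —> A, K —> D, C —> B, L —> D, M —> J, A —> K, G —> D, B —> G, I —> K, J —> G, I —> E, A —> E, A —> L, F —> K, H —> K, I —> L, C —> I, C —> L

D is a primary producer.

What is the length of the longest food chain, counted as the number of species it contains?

One longest chain: D → K → A → C.
It has 4 species and 3 links.

4 species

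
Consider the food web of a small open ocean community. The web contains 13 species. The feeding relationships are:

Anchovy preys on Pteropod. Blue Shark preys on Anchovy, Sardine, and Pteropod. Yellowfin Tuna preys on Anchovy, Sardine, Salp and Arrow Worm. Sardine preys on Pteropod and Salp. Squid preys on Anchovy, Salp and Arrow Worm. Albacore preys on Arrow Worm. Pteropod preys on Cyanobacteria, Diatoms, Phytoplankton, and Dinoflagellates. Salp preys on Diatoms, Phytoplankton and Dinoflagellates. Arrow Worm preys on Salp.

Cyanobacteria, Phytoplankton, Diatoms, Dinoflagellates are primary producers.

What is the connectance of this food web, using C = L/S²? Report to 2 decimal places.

The web has S = 13 species and L = 22 feeding links.
C = L / S² = 22 / 169 = 0.1302 ≈ 0.13.

C = 0.13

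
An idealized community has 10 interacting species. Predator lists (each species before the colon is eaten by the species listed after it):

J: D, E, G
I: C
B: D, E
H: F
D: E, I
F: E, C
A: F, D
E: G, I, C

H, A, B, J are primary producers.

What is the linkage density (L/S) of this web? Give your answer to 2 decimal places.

There are L = 16 links among S = 10 species.
L/S = 16/10 = 1.6000 ≈ 1.60.

L/S = 1.60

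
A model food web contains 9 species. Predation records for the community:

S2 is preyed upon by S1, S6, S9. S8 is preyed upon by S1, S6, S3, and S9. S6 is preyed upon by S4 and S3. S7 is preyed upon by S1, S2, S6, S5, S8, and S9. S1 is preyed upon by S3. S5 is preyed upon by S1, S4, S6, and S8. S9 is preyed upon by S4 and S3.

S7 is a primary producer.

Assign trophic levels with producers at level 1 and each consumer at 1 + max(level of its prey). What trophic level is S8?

S7 is a producer → level 1.
S5 eats S7 → level 2.
S8 eats S5 (level 2); other prey at levels: S7 1 → level 3.

Trophic level 3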